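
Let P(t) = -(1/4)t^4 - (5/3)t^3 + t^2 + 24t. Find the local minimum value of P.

Critical points: P'(t) = -t^3 - 5t^2 + 2t + 24 vanishes at t = -4, -3, 2.
Second-derivative test with P''(t) = -3t^2 - 10t + 2: P''(-4) = -6 < 0 ⇒ local maximum; P''(-3) = 5 > 0 ⇒ local minimum; P''(2) = -30 < 0 ⇒ local maximum.
Thus P has its local minimum at t = -3, with value -153/4.

-153/4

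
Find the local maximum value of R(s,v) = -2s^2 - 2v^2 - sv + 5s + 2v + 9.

61/5

∂R/∂s = -4s - v + 5 = 0 and ∂R/∂v = -s - 4v + 2 = 0, so (s, v) = (6/5, 1/5).
The Hessian has R_{ss} = -4, R_{vv} = -4, R_{sv} = -1, giving D = 15 > 0 with R_{ss} < 0, so the point is a local maximum.
R(6/5, 1/5) = 61/5.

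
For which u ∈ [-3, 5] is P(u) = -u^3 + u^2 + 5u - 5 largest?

Differentiating, P'(u) = -3u^2 + 2u + 5; which vanishes at u = -1 and u = 5/3.
Evaluating at the critical points and endpoints: P(-3) = 16; P(-1) = -8; P(5/3) = 40/27; P(5) = -80.
Hence the absolute maximum is 16 at u = -3.

-3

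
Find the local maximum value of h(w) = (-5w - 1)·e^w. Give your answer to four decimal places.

1.5060

h'(w) = (-5)·e^w + (-5w - 1)·1·e^w = (-5w - 6)·e^w. Since e^w > 0, the only critical point is w = -6/5.
h''(-6/5) has the same sign as -5 < 0, so this is a local maximum.
h(-6/5) = (5)·e^(-6/5) ≈ 1.5060.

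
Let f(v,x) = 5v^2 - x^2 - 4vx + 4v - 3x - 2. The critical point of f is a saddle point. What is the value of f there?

-91/36

∂f/∂v = 10v - 4x + 4 = 0 and ∂f/∂x = -4v - 2x - 3 = 0, so (v, x) = (-5/9, -7/18).
The Hessian has f_{vv} = 10, f_{xx} = -2, f_{vx} = -4, giving D = -36 < 0, so the point is a saddle point.
f(-5/9, -7/18) = -91/36.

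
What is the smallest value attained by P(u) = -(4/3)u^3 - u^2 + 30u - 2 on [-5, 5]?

-65

P'(u) = -4u^2 - 2u + 30, which vanishes at u = -3 and u = 5/2.
Candidates: P(-5) = -31/3; P(-3) = -65; P(5/2) = 551/12; P(5) = -131/3.
So the minimum is P(-3) = -65.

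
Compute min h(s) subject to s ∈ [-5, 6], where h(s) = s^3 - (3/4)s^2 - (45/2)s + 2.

-181/4

h'(s) = 3s^2 - (3/2)s - 45/2, which vanishes at s = -5/2 and s = 3.
Evaluating at the critical points and endpoints: h(-5) = -117/4,  h(-5/2) = 607/16,  h(3) = -181/4,  h(6) = 56.
So the minimum is h(3) = -181/4.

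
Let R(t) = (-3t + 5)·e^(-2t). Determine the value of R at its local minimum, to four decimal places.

-0.0197

By the product rule, R'(t) = (6t - 13)·e^(-2t). Since e^(-2t) > 0, the only critical point is t = 13/6.
R''(13/6) has the same sign as 6 > 0, so this is a local minimum.
R(13/6) = (-3/2)·e^(-13/3) ≈ -0.0197.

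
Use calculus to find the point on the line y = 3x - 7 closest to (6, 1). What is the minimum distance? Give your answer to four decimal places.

3.1623

Minimize D(x)^2 = (x - 6)^2 + (3x - 8)^2.
d/dx[D^2] = 2(x - 6) + 2·3·(3x - 8) = 0 ⇒ x = 3.
Then y = 2 and the distance is √(10) ≈ 3.1623.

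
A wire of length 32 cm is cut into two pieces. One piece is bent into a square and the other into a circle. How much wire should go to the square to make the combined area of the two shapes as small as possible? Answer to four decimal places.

17.9232

Let x be the length used for the square. Square side x/4; circle radius (32−x)/(2π).
A(x) = (x/4)² + π·((32−x)/(2π))² = x²/16 + (32−x)²/(4π) for 0 ≤ x ≤ 32. A'(x) = x/8 − (32−x)/(2π) = 0 gives x = 4·32/(π+4) ≈ 17.9232.
A'' = 1/8 + 1/(2π) > 0, so this gives the minimum combined area; x ≈ 17.9232 cm to the square.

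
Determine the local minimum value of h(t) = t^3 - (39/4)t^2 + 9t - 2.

h'(t) = 3t^2 - (39/2)t + 9 = 0 at t = 1/2, 6.
Second-derivative test with h''(t) = 6t - 39/2: h''(1/2) = -33/2 < 0 ⇒ local maximum; h''(6) = 33/2 > 0 ⇒ local minimum.
So the local minimum value is h(6) = -83.

-83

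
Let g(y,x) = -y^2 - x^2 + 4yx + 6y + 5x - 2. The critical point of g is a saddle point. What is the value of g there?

-205/12

∂g/∂y = -2y + 4x + 6 = 0 and ∂g/∂x = 4y - 2x + 5 = 0, so (y, x) = (-8/3, -17/6).
The Hessian has g_{yy} = -2, g_{xx} = -2, g_{yx} = 4, giving D = -12 < 0, so the point is a saddle point.
g(-8/3, -17/6) = -205/12.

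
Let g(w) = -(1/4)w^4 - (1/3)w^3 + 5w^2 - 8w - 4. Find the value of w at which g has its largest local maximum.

-4

g'(w) = -w^3 - w^2 + 10w - 8. Setting g'(w) = 0 gives w ∈ {-4, 1, 2}.
Second-derivative test with g''(w) = -3w^2 - 2w + 10: g''(-4) = -30 < 0 ⇒ local maximum; g''(1) = 5 > 0 ⇒ local minimum; g''(2) = -6 < 0 ⇒ local maximum.
So the largest local maximum value is g(-4) = 196/3.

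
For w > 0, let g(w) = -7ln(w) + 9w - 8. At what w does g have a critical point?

g'(w) = -7/w + 9 = 0 gives w = 7/9.
g''(w) = 7/w², which is positive for w > 0, so this is a local minimum.
g(7/9) = -7·ln(7/9) + 7 - 8 ≈ 0.7592.

7/9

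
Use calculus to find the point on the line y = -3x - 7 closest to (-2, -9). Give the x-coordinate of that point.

2/5

Minimize D(x)^2 = (x + 2)^2 + (-3x + 2)^2.
d/dx[D^2] = 2(x + 2) + 2·(-3)·(-3x + 2) = 0 ⇒ x = 2/5.
Then y = -41/5 and the distance is √(32/5) ≈ 2.5298.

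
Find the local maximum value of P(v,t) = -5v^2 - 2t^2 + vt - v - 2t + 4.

60/13

∂P/∂v = -10v + t - 1 = 0 and ∂P/∂t = v - 4t - 2 = 0, so (v, t) = (-2/13, -7/13).
The Hessian has P_{vv} = -10, P_{tt} = -4, P_{vt} = 1, giving D = 39 > 0 with P_{vv} < 0, so the point is a local maximum.
P(-2/13, -7/13) = 60/13.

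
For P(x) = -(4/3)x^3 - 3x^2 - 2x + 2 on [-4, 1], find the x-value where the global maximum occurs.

P'(x) = -4x^2 - 6x - 2, which vanishes at x = -1 and x = -1/2.
Candidates: P(-4) = 142/3,  P(-1) = 7/3,  P(-1/2) = 29/12,  P(1) = -13/3.
The maximum over the interval is 142/3, attained at x = -4.

-4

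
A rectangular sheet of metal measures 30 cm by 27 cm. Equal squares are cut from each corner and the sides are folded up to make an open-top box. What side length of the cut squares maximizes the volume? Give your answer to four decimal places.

4.7303

With cut size x, the volume is V(x) = x(30 − 2x)(27 − 2x) for 0 < x < 13.5.
V'(x) = 12x^2 − 228x + 810. Setting V'(x) = 0 gives x ≈ 4.7303 (the root in (0, 13.5)).
V''(x) = 24x − 228 is negative there, so this is the maximum; V ≈ 1704.0847.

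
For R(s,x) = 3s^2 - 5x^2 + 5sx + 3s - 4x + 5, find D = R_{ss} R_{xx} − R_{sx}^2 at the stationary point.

∂R/∂s = 6s + 5x + 3 = 0 and ∂R/∂x = 5s - 10x - 4 = 0, so (s, x) = (-2/17, -39/85).
The Hessian has R_{ss} = 6, R_{xx} = -10, R_{sx} = 5, giving D = -85 < 0, so the point is a saddle point.
D = (6)·(-10) − (5)^2 = -85.

-85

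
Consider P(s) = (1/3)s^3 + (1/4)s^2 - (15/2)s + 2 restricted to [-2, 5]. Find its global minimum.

-479/48

P'(s) = s^2 + (1/2)s - 15/2, whose only zero in [-2, 5] is s = 5/2.
Compare values at every candidate in [-2, 5]: P(-2) = 46/3, P(5/2) = -479/48, P(5) = 149/12.
Hence the absolute minimum is -479/48 at s = 5/2.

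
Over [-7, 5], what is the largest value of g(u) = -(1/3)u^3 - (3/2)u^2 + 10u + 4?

46/3

The derivative is -u^2 - 3u + 10, which vanishes at u = -5 and u = 2.
Candidates: g(-7) = -151/6; g(-5) = -251/6; g(2) = 46/3; g(5) = -151/6.
Hence the absolute maximum is 46/3 at u = 2.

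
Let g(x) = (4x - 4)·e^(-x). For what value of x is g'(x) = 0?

2

g'(x) = 4·e^(-x) + (4x - 4)·(-1)·e^(-x) = (-4x + 8)·e^(-x). Since e^(-x) > 0, the only critical point is x = 2.
g''(2) has the same sign as -4 < 0, so this is a local maximum.
g(2) = (4)·e^(-2) ≈ 0.5413.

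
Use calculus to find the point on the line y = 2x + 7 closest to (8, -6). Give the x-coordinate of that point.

Minimize D(x)^2 = (x - 8)^2 + (2x + 13)^2.
d/dx[D^2] = 2(x - 8) + 2·2·(2x + 13) = 0 ⇒ x = -18/5.
Then y = -1/5 and the distance is √(841/5) ≈ 12.9692.

-18/5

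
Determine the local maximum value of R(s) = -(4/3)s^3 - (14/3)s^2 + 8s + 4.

R'(s) = -4s^2 - (28/3)s + 8. Setting R'(s) = 0 gives s ∈ {-3, 2/3}.
Since R''(s) = -8s - 28/3, we get R''(-3) = 44/3 > 0 ⇒ local minimum; R''(2/3) = -44/3 < 0 ⇒ local maximum.
Thus R has its local maximum at s = 2/3, with value 556/81.

556/81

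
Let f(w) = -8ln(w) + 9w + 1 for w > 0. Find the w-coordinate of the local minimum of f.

8/9

f'(w) = -8/w + 9 = 0 gives w = 8/9.
f''(w) = 8/w², which is positive for w > 0, so this is a local minimum.
f(8/9) = -8·ln(8/9) + 8 + 1 ≈ 9.9423.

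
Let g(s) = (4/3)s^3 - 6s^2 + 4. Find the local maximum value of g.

Critical points: g'(s) = 4s^2 - 12s vanishes at s = 0, 3.
Since g''(s) = 8s - 12, we get g''(0) = -12 < 0 ⇒ local maximum; g''(3) = 12 > 0 ⇒ local minimum.
The local maximum is g(0) = 4.

4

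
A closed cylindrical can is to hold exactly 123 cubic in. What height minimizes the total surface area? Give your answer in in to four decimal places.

5.3902

With radius r and height h, πr²h = 123 so h = 123/(πr²), and S(r) = 2πr² + 2πrh = 2πr² + 2·123/r.
S'(r) = 4πr − 2·123/r² = 0 ⇒ r³ = 123/(2π), so r ≈ 2.6951 and h = 2r ≈ 5.3902.
S''(r) = 4π + 4·123/r³ > 0, so this is the minimum; S ≈ 136.9151.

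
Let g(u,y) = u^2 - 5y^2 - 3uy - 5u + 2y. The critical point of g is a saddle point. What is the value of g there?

-151/29

∂g/∂u = 2u - 3y - 5 = 0 and ∂g/∂y = -3u - 10y + 2 = 0, so (u, y) = (56/29, -11/29).
The Hessian has g_{uu} = 2, g_{yy} = -10, g_{uy} = -3, giving D = -29 < 0, so the point is a saddle point.
g(56/29, -11/29) = -151/29.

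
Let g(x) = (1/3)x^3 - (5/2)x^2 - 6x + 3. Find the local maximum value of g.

37/6

g'(x) = x^2 - 5x - 6. Setting g'(x) = 0 gives x ∈ {-1, 6}.
g''(x) = 2x - 5. g''(-1) = -7 < 0 ⇒ local maximum; g''(6) = 7 > 0 ⇒ local minimum.
So the local maximum value is g(-1) = 37/6.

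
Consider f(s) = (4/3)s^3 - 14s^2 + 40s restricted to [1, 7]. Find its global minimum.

f'(s) = 4s^2 - 28s + 40, which vanishes at s = 2 and s = 5.
Evaluating at the critical points and endpoints: f(1) = 82/3; f(2) = 104/3; f(5) = 50/3; f(7) = 154/3.
So the minimum is f(5) = 50/3.

50/3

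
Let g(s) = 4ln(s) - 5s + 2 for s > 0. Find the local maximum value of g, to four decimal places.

g'(s) = 4/s − 5 = 0 gives s = 4/5.
g''(s) = -4/s², which is negative for s > 0, so this is a local maximum.
g(4/5) = 4·ln(4/5) - 4 + 2 ≈ -2.8926.

-2.8926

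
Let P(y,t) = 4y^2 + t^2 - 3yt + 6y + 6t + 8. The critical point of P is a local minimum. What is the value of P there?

∂P/∂y = 8y - 3t + 6 = 0 and ∂P/∂t = -3y + 2t + 6 = 0, so (y, t) = (-30/7, -66/7).
The Hessian has P_{yy} = 8, P_{tt} = 2, P_{yt} = -3, giving D = 7 > 0 with P_{yy} > 0, so the point is a local minimum.
P(-30/7, -66/7) = -232/7.

-232/7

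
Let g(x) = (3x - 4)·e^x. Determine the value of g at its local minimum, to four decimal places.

-4.1868

g'(x) = 3·e^x + (3x - 4)·1·e^x = (3x - 1)·e^x. Since e^x > 0, the only critical point is x = 1/3.
g''(1/3) has the same sign as 3 > 0, so this is a local minimum.
g(1/3) = (-3)·e^(1/3) ≈ -4.1868.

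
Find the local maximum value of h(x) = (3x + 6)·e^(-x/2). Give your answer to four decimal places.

h'(x) = 3·e^(-x/2) + (3x + 6)·(-1/2)·e^(-x/2) = (-(3/2)x)·e^(-x/2). Since e^(-x/2) > 0, the only critical point is x = 0.
h''(0) has the same sign as -3/2 < 0, so this is a local maximum.
h(0) = (6)·e^(0) ≈ 6.0000.

6.0000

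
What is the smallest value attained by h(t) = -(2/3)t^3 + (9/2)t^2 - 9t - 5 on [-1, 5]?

-125/6

Differentiating, h'(t) = -2t^2 + 9t - 9; which vanishes at t = 3/2 and t = 3.
Candidates: h(-1) = 55/6,  h(3/2) = -85/8,  h(3) = -19/2,  h(5) = -125/6.
So the minimum is h(5) = -125/6.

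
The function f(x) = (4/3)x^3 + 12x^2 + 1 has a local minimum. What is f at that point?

1

Critical points: f'(x) = 4x^2 + 24x vanishes at x = -6, 0.
Since f''(x) = 8x + 24, we get f''(-6) = -24 < 0 ⇒ local maximum; f''(0) = 24 > 0 ⇒ local minimum.
The local minimum is f(0) = 1.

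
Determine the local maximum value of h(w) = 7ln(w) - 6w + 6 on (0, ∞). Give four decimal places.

h'(w) = 7/w − 6 = 0 gives w = 7/6.
h''(w) = -7/w², which is negative for w > 0, so this is a local maximum.
h(7/6) = 7·ln(7/6) - 7 + 6 ≈ 0.0791.

0.0791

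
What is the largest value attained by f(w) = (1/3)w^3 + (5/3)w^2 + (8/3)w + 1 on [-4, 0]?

Differentiating, f'(w) = w^2 + (10/3)w + 8/3; which vanishes at w = -2 and w = -4/3.
Candidates: f(-4) = -13/3,  f(-2) = -1/3,  f(-4/3) = -31/81,  f(0) = 1.
Hence the absolute maximum is 1 at w = 0.

1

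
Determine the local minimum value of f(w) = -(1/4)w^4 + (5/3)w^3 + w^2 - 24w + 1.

Critical points: f'(w) = -w^3 + 5w^2 + 2w - 24 vanishes at w = -2, 3, 4.
f''(w) = -3w^2 + 10w + 2. f''(-2) = -30 < 0 ⇒ local maximum; f''(3) = 5 > 0 ⇒ local minimum; f''(4) = -6 < 0 ⇒ local maximum.
Thus f has its local minimum at w = 3, with value -149/4.

-149/4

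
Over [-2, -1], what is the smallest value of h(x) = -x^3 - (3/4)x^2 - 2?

The derivative is -3x^2 - (3/2)x, which has no zeros in [-2, -1].
Candidates: h(-2) = 3,  h(-1) = -7/4.
The minimum over the interval is -7/4, attained at x = -1.

-7/4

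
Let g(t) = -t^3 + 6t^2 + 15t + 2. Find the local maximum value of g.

g'(t) = -3t^2 + 12t + 15 = 0 at t = -1, 5.
g''(t) = -6t + 12. g''(-1) = 18 > 0 ⇒ local minimum; g''(5) = -18 < 0 ⇒ local maximum.
So the local maximum value is g(5) = 102.

102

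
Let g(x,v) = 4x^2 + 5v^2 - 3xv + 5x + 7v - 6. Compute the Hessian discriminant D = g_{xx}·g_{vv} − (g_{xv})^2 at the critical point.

71

∂g/∂x = 8x - 3v + 5 = 0 and ∂g/∂v = -3x + 10v + 7 = 0, so (x, v) = (-1, -1).
The Hessian has g_{xx} = 8, g_{vv} = 10, g_{xv} = -3, giving D = 71 > 0 with g_{xx} > 0, so the point is a local minimum.
D = (8)·(10) − (-3)^2 = 71.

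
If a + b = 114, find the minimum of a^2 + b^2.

With a + b = 114, a^2 + b^2 = a^2 + (114 − a)^2.
The derivative 2a − 2(114 − a) = 4a − 228 vanishes at a = 57; second derivative 4 > 0, a minimum.
The minimum is 2·(57)^2 = 6498.

6498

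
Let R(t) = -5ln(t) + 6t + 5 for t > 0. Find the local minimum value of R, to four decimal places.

10.9116

R'(t) = -5/t + 6 = 0 gives t = 5/6.
R''(t) = 5/t², which is positive for t > 0, so this is a local minimum.
R(5/6) = -5·ln(5/6) + 5 + 5 ≈ 10.9116.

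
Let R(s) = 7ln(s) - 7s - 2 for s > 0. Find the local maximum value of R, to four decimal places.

R'(s) = 7/s − 7 = 0 gives s = 1.
R''(s) = -7/s², which is negative for s > 0, so this is a local maximum.
R(1) = 7·ln(1) - 7 - 2 ≈ -9.0000.

-9.0000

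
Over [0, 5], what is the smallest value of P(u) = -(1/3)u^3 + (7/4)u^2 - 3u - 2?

P'(u) = -u^2 + (7/2)u - 3, which vanishes at u = 3/2 and u = 2.
Candidates: P(0) = -2; P(3/2) = -59/16; P(2) = -11/3; P(5) = -179/12.
So the minimum is P(5) = -179/12.

-179/12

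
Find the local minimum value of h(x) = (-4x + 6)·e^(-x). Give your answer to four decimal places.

h'(x) = (-4)·e^(-x) + (-4x + 6)·(-1)·e^(-x) = (4x - 10)·e^(-x). Since e^(-x) > 0, the only critical point is x = 5/2.
h''(5/2) has the same sign as 4 > 0, so this is a local minimum.
h(5/2) = (-4)·e^(-5/2) ≈ -0.3283.

-0.3283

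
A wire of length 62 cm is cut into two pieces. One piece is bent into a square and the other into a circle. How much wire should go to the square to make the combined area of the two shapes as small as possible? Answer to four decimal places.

34.7261

Let x be the length used for the square. Square side x/4; circle radius (62−x)/(2π).
A(x) = (x/4)² + π·((62−x)/(2π))² = x²/16 + (62−x)²/(4π) for 0 ≤ x ≤ 62. A'(x) = x/8 − (62−x)/(2π) = 0 gives x = 4·62/(π+4) ≈ 34.7261.
A'' = 1/8 + 1/(2π) > 0, so this gives the minimum combined area; x ≈ 34.7261 cm to the square.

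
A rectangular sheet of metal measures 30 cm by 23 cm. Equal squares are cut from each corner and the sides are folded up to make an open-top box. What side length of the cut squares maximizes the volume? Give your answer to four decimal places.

With cut size x, the volume is V(x) = x(30 − 2x)(23 − 2x) for 0 < x < 11.5.
V'(x) = 12x^2 − 212x + 690. Setting V'(x) = 0 gives x ≈ 4.3026 (the root in (0, 11.5)).
V''(x) = 24x − 212 is negative there, so this is the maximum; V ≈ 1325.0884.

4.3026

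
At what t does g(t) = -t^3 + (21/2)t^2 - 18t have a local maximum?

6

g'(t) = -3t^2 + 21t - 18. Setting g'(t) = 0 gives t ∈ {1, 6}.
Since g''(t) = -6t + 21, we get g''(1) = 15 > 0 ⇒ local minimum; g''(6) = -15 < 0 ⇒ local maximum.
Thus g has its local maximum at t = 6, with value 54.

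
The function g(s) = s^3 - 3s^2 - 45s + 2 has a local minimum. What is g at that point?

-173

g'(s) = 3s^2 - 6s - 45 = 0 at s = -3, 5.
Second-derivative test with g''(s) = 6s - 6: g''(-3) = -24 < 0 ⇒ local maximum; g''(5) = 24 > 0 ⇒ local minimum.
Thus g has its local minimum at s = 5, with value -173.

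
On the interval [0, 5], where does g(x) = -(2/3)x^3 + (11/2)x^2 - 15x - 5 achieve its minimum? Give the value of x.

5

g'(x) = -2x^2 + 11x - 15, which vanishes at x = 5/2 and x = 3.
Candidates: g(0) = -5,  g(5/2) = -445/24,  g(3) = -37/2,  g(5) = -155/6.
Hence the absolute minimum is -155/6 at x = 5.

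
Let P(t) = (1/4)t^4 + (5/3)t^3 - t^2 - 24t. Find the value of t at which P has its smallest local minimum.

Critical points: P'(t) = t^3 + 5t^2 - 2t - 24 vanishes at t = -4, -3, 2.
P''(t) = 3t^2 + 10t - 2. P''(-4) = 6 > 0 ⇒ local minimum; P''(-3) = -5 < 0 ⇒ local maximum; P''(2) = 30 > 0 ⇒ local minimum.
Thus P has its smallest local minimum at t = 2, with value -104/3.

2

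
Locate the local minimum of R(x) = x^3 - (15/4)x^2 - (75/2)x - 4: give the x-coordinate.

5

R'(x) = 3x^2 - (15/2)x - 75/2 = 0 at x = -5/2, 5.
Second-derivative test with R''(x) = 6x - 15/2: R''(-5/2) = -45/2 < 0 ⇒ local maximum; R''(5) = 45/2 > 0 ⇒ local minimum.
So the local minimum value is R(5) = -641/4.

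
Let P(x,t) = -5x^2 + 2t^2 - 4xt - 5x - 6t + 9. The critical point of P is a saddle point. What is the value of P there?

247/28

∂P/∂x = -10x - 4t - 5 = 0 and ∂P/∂t = -4x + 4t - 6 = 0, so (x, t) = (-11/14, 5/7).
The Hessian has P_{xx} = -10, P_{tt} = 4, P_{xt} = -4, giving D = -56 < 0, so the point is a saddle point.
P(-11/14, 5/7) = 247/28.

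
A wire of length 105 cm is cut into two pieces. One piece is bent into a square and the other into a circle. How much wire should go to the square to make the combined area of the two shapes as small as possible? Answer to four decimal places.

Let x be the length used for the square. Square side x/4; circle radius (105−x)/(2π).
A(x) = (x/4)² + π·((105−x)/(2π))² = x²/16 + (105−x)²/(4π) for 0 ≤ x ≤ 105. A'(x) = x/8 − (105−x)/(2π) = 0 gives x = 4·105/(π+4) ≈ 58.8104.
A'' = 1/8 + 1/(2π) > 0, so this gives the minimum combined area; x ≈ 58.8104 cm to the square.

58.8104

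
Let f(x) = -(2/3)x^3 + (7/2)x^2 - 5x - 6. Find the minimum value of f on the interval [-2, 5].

f'(x) = -2x^2 + 7x - 5, which vanishes at x = 1 and x = 5/2.
Candidates: f(-2) = 70/3, f(1) = -49/6, f(5/2) = -169/24, f(5) = -161/6.
Hence the absolute minimum is -161/6 at x = 5.

-161/6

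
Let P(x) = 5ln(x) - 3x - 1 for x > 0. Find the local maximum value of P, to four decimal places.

-3.4459

P'(x) = 5/x − 3 = 0 gives x = 5/3.
P''(x) = -5/x², which is negative for x > 0, so this is a local maximum.
P(5/3) = 5·ln(5/3) - 5 - 1 ≈ -3.4459.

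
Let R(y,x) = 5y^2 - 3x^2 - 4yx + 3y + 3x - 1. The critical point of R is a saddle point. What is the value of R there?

-11/38

∂R/∂y = 10y - 4x + 3 = 0 and ∂R/∂x = -4y - 6x + 3 = 0, so (y, x) = (-3/38, 21/38).
The Hessian has R_{yy} = 10, R_{xx} = -6, R_{yx} = -4, giving D = -76 < 0, so the point is a saddle point.
R(-3/38, 21/38) = -11/38.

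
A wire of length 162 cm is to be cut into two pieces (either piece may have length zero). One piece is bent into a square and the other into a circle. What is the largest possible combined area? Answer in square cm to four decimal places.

2088.4312

Let x be the length used for the square. Square side x/4; circle radius (162−x)/(2π).
A(x) = (x/4)² + π·((162−x)/(2π))² = x²/16 + (162−x)²/(4π) for 0 ≤ x ≤ 162. A'(x) = x/8 − (162−x)/(2π) = 0 gives x = 4·162/(π+4) ≈ 90.7361.
A'' > 0, so the interior critical point is a minimum; the maximum is at an endpoint. A(0) = 2088.4312 and A(162) = 1640.2500, so the largest area is 2088.4312.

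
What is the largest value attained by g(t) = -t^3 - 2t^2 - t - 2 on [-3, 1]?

10

g'(t) = -3t^2 - 4t - 1, which vanishes at t = -1 and t = -1/3.
Compare values at every candidate in [-3, 1]: g(-3) = 10,  g(-1) = -2,  g(-1/3) = -50/27,  g(1) = -6.
So the maximum is g(-3) = 10.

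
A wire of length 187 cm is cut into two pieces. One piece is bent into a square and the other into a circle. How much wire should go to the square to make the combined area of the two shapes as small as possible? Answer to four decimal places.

Let x be the length used for the square. Square side x/4; circle radius (187−x)/(2π).
A(x) = (x/4)² + π·((187−x)/(2π))² = x²/16 + (187−x)²/(4π) for 0 ≤ x ≤ 187. A'(x) = x/8 − (187−x)/(2π) = 0 gives x = 4·187/(π+4) ≈ 104.7385.
A'' = 1/8 + 1/(2π) > 0, so this gives the minimum combined area; x ≈ 104.7385 cm to the square.

104.7385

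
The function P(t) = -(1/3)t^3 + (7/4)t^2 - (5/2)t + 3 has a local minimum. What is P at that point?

Critical points: P'(t) = -t^2 + (7/2)t - 5/2 vanishes at t = 1, 5/2.
P''(t) = -2t + 7/2. P''(1) = 3/2 > 0 ⇒ local minimum; P''(5/2) = -3/2 < 0 ⇒ local maximum.
Thus P has its local minimum at t = 1, with value 23/12.

23/12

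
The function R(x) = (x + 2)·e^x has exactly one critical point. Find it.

Differentiating with the product rule gives R'(x) = (x + 3)·e^x. Since e^x > 0, the only critical point is x = -3.
R''(-3) has the same sign as 1 > 0, so this is a local minimum.
R(-3) = (-1)·e^(-3) ≈ -0.0498.

-3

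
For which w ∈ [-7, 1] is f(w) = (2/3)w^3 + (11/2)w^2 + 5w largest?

Differentiating, f'(w) = 2w^2 + 11w + 5; which vanishes at w = -5 and w = -1/2.
Candidates: f(-7) = 35/6,  f(-5) = 175/6,  f(-1/2) = -29/24,  f(1) = 67/6.
So the maximum is f(-5) = 175/6.

-5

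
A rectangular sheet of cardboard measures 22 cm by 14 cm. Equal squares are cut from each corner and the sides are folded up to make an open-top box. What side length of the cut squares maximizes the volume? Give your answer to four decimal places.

2.7854

With cut size x, the volume is V(x) = x(22 − 2x)(14 − 2x) for 0 < x < 7.
V'(x) = 12x^2 − 144x + 308. Setting V'(x) = 0 gives x ≈ 2.7854 (the root in (0, 7)).
V''(x) = 24x − 144 is negative there, so this is the maximum; V ≈ 385.7362.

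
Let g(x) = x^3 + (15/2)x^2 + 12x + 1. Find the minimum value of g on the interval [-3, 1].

-9/2

Differentiating, g'(x) = 3x^2 + 15x + 12; whose only zero in [-3, 1] is x = -1.
Evaluating at the critical points and endpoints: g(-3) = 11/2, g(-1) = -9/2, g(1) = 43/2.
Hence the absolute minimum is -9/2 at x = -1.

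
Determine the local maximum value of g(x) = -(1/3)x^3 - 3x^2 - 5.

g'(x) = -x^2 - 6x = 0 at x = -6, 0.
Second-derivative test with g''(x) = -2x - 6: g''(-6) = 6 > 0 ⇒ local minimum; g''(0) = -6 < 0 ⇒ local maximum.
So the local maximum value is g(0) = -5.

-5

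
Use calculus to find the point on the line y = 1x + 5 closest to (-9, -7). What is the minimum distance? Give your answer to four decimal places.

2.1213

Minimize D(x)^2 = (x + 9)^2 + (x + 12)^2.
d/dx[D^2] = 2(x + 9) + 2·1·(x + 12) = 0 ⇒ x = -21/2.
Then y = -11/2 and the distance is √(9/2) ≈ 2.1213.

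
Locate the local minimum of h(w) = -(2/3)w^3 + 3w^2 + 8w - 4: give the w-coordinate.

-1

h'(w) = -2w^2 + 6w + 8. Setting h'(w) = 0 gives w ∈ {-1, 4}.
Second-derivative test with h''(w) = -4w + 6: h''(-1) = 10 > 0 ⇒ local minimum; h''(4) = -10 < 0 ⇒ local maximum.
So the local minimum value is h(-1) = -25/3.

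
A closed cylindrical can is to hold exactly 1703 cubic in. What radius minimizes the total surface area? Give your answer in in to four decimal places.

6.4716

With radius r and height h, πr²h = 1703 so h = 1703/(πr²), and S(r) = 2πr² + 2πrh = 2πr² + 2·1703/r.
S'(r) = 4πr − 2·1703/r² = 0 ⇒ r³ = 1703/(2π), so r ≈ 6.4716 and h = 2r ≈ 12.9432.
S''(r) = 4π + 4·1703/r³ > 0, so this is the minimum; S ≈ 789.4494.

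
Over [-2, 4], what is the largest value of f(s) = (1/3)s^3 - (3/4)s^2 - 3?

19/3

The derivative is s^2 - (3/2)s, which vanishes at s = 0 and s = 3/2.
Evaluating at the critical points and endpoints: f(-2) = -26/3, f(0) = -3, f(3/2) = -57/16, f(4) = 19/3.
So the maximum is f(4) = 19/3.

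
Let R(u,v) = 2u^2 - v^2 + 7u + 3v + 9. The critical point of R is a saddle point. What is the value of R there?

∂R/∂u = 4u + 7 = 0 and ∂R/∂v = -2v + 3 = 0, so (u, v) = (-7/4, 3/2).
The Hessian has R_{uu} = 4, R_{vv} = -2, R_{uv} = 0, giving D = -8 < 0, so the point is a saddle point.
R(-7/4, 3/2) = 41/8.

41/8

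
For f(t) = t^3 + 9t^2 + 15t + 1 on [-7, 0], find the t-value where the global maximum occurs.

-5

Differentiating, f'(t) = 3t^2 + 18t + 15; which vanishes at t = -5 and t = -1.
Candidates: f(-7) = -6, f(-5) = 26, f(-1) = -6, f(0) = 1.
So the maximum is f(-5) = 26.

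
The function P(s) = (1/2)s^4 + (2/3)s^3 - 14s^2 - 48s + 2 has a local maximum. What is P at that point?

134/3

P'(s) = 2s^3 + 2s^2 - 28s - 48 = 0 at s = -3, -2, 4.
Since P''(s) = 6s^2 + 4s - 28, we get P''(-3) = 14 > 0 ⇒ local minimum; P''(-2) = -12 < 0 ⇒ local maximum; P''(4) = 84 > 0 ⇒ local minimum.
So the local maximum value is P(-2) = 134/3.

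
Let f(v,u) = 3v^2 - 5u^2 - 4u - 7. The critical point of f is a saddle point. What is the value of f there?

∂f/∂v = 6v = 0 and ∂f/∂u = -10u - 4 = 0, so (v, u) = (0, -2/5).
The Hessian has f_{vv} = 6, f_{uu} = -10, f_{vu} = 0, giving D = -60 < 0, so the point is a saddle point.
f(0, -2/5) = -31/5.

-31/5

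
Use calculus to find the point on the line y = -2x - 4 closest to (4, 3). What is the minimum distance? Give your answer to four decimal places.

Minimize D(x)^2 = (x - 4)^2 + (-2x - 7)^2.
d/dx[D^2] = 2(x - 4) + 2·(-2)·(-2x - 7) = 0 ⇒ x = -2.
Then y = 0 and the distance is √(45) ≈ 6.7082.

6.7082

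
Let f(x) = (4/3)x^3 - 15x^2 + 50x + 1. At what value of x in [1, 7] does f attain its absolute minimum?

1

The derivative is 4x^2 - 30x + 50, which vanishes at x = 5/2 and x = 5.
Compare values at every candidate in [1, 7]: f(1) = 112/3, f(5/2) = 637/12, f(5) = 128/3, f(7) = 220/3.
So the minimum is f(1) = 112/3.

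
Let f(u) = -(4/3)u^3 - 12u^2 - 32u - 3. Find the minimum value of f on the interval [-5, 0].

-3

The derivative is -4u^2 - 24u - 32, which vanishes at u = -4 and u = -2.
Compare values at every candidate in [-5, 0]: f(-5) = 71/3,  f(-4) = 55/3,  f(-2) = 71/3,  f(0) = -3.
The minimum over the interval is -3, attained at u = 0.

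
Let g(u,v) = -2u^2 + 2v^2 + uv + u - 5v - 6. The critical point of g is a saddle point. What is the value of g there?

-145/17

∂g/∂u = -4u + v + 1 = 0 and ∂g/∂v = u + 4v - 5 = 0, so (u, v) = (9/17, 19/17).
The Hessian has g_{uu} = -4, g_{vv} = 4, g_{uv} = 1, giving D = -17 < 0, so the point is a saddle point.
g(9/17, 19/17) = -145/17.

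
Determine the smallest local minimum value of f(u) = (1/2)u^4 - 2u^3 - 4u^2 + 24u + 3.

f'(u) = 2u^3 - 6u^2 - 8u + 24 = 0 at u = -2, 2, 3.
f''(u) = 6u^2 - 12u - 8. f''(-2) = 40 > 0 ⇒ local minimum; f''(2) = -8 < 0 ⇒ local maximum; f''(3) = 10 > 0 ⇒ local minimum.
The smallest local minimum is f(-2) = -37.

-37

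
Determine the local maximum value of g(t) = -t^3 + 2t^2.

32/27

Critical points: g'(t) = -3t^2 + 4t vanishes at t = 0, 4/3.
g''(t) = -6t + 4. g''(0) = 4 > 0 ⇒ local minimum; g''(4/3) = -4 < 0 ⇒ local maximum.
The local maximum is g(4/3) = 32/27.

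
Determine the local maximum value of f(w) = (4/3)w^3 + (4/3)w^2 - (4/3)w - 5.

f'(w) = 4w^2 + (8/3)w - 4/3. Setting f'(w) = 0 gives w ∈ {-1, 1/3}.
Second-derivative test with f''(w) = 8w + 8/3: f''(-1) = -16/3 < 0 ⇒ local maximum; f''(1/3) = 16/3 > 0 ⇒ local minimum.
The local maximum is f(-1) = -11/3.

-11/3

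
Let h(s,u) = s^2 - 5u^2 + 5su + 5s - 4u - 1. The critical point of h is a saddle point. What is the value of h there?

∂h/∂s = 2s + 5u + 5 = 0 and ∂h/∂u = 5s - 10u - 4 = 0, so (s, u) = (-2/3, -11/15).
The Hessian has h_{ss} = 2, h_{uu} = -10, h_{su} = 5, giving D = -45 < 0, so the point is a saddle point.
h(-2/3, -11/15) = -6/5.

-6/5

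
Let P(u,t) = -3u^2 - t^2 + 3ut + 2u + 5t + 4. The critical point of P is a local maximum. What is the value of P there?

121/3

∂P/∂u = -6u + 3t + 2 = 0 and ∂P/∂t = 3u - 2t + 5 = 0, so (u, t) = (19/3, 12).
The Hessian has P_{uu} = -6, P_{tt} = -2, P_{ut} = 3, giving D = 3 > 0 with P_{uu} < 0, so the point is a local maximum.
P(19/3, 12) = 121/3.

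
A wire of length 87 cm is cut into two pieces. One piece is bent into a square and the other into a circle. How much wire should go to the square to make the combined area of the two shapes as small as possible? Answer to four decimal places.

48.7286

Let x be the length used for the square. Square side x/4; circle radius (87−x)/(2π).
A(x) = (x/4)² + π·((87−x)/(2π))² = x²/16 + (87−x)²/(4π) for 0 ≤ x ≤ 87. A'(x) = x/8 − (87−x)/(2π) = 0 gives x = 4·87/(π+4) ≈ 48.7286.
A'' = 1/8 + 1/(2π) > 0, so this gives the minimum combined area; x ≈ 48.7286 cm to the square.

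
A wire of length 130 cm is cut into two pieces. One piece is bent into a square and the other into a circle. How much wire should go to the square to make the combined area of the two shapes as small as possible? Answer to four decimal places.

Let x be the length used for the square. Square side x/4; circle radius (130−x)/(2π).
A(x) = (x/4)² + π·((130−x)/(2π))² = x²/16 + (130−x)²/(4π) for 0 ≤ x ≤ 130. A'(x) = x/8 − (130−x)/(2π) = 0 gives x = 4·130/(π+4) ≈ 72.8129.
A'' = 1/8 + 1/(2π) > 0, so this gives the minimum combined area; x ≈ 72.8129 cm to the square.

72.8129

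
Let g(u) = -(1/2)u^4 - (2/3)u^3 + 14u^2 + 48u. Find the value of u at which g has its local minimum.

g'(u) = -2u^3 - 2u^2 + 28u + 48 = 0 at u = -3, -2, 4.
Since g''(u) = -6u^2 - 4u + 28, we get g''(-3) = -14 < 0 ⇒ local maximum; g''(-2) = 12 > 0 ⇒ local minimum; g''(4) = -84 < 0 ⇒ local maximum.
So the local minimum value is g(-2) = -128/3.

-2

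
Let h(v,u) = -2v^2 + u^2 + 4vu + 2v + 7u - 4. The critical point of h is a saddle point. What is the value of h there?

∂h/∂v = -4v + 4u + 2 = 0 and ∂h/∂u = 4v + 2u + 7 = 0, so (v, u) = (-1, -3/2).
The Hessian has h_{vv} = -4, h_{uu} = 2, h_{vu} = 4, giving D = -24 < 0, so the point is a saddle point.
h(-1, -3/2) = -41/4.

-41/4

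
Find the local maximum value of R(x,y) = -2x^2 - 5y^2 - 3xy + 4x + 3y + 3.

∂R/∂x = -4x - 3y + 4 = 0 and ∂R/∂y = -3x - 10y + 3 = 0, so (x, y) = (1, 0).
The Hessian has R_{xx} = -4, R_{yy} = -10, R_{xy} = -3, giving D = 31 > 0 with R_{xx} < 0, so the point is a local maximum.
R(1, 0) = 5.

5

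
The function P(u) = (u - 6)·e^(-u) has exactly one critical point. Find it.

P'(u) = 1·e^(-u) + (u - 6)·(-1)·e^(-u) = (-u + 7)·e^(-u). Since e^(-u) > 0, the only critical point is u = 7.
P''(7) has the same sign as -1 < 0, so this is a local maximum.
P(7) = (1)·e^(-7) ≈ 0.0009.

7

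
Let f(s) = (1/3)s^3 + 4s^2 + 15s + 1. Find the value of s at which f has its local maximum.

Critical points: f'(s) = s^2 + 8s + 15 vanishes at s = -5, -3.
Second-derivative test with f''(s) = 2s + 8: f''(-5) = -2 < 0 ⇒ local maximum; f''(-3) = 2 > 0 ⇒ local minimum.
So the local maximum value is f(-5) = -47/3.

-5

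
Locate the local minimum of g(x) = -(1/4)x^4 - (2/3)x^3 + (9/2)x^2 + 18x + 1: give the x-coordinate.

-2

g'(x) = -x^3 - 2x^2 + 9x + 18. Setting g'(x) = 0 gives x ∈ {-3, -2, 3}.
Since g''(x) = -3x^2 - 4x + 9, we get g''(-3) = -6 < 0 ⇒ local maximum; g''(-2) = 5 > 0 ⇒ local minimum; g''(3) = -30 < 0 ⇒ local maximum.
The local minimum is g(-2) = -47/3.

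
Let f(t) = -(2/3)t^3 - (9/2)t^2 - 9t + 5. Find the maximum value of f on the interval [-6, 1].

The derivative is -2t^2 - 9t - 9, which vanishes at t = -3 and t = -3/2.
Compare values at every candidate in [-6, 1]: f(-6) = 41; f(-3) = 19/2; f(-3/2) = 85/8; f(1) = -55/6.
So the maximum is f(-6) = 41.

41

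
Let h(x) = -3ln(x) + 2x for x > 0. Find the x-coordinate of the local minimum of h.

3/2

h'(x) = -3/x + 2 = 0 gives x = 3/2.
h''(x) = 3/x², which is positive for x > 0, so this is a local minimum.
h(3/2) = -3·ln(3/2) + 3 ≈ 1.7836.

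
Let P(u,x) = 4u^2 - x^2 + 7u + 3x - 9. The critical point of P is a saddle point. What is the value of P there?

∂P/∂u = 8u + 7 = 0 and ∂P/∂x = -2x + 3 = 0, so (u, x) = (-7/8, 3/2).
The Hessian has P_{uu} = 8, P_{xx} = -2, P_{ux} = 0, giving D = -16 < 0, so the point is a saddle point.
P(-7/8, 3/2) = -157/16.

-157/16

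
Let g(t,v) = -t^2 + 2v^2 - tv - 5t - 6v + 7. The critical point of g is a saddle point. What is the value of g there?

∂g/∂t = -2t - v - 5 = 0 and ∂g/∂v = -t + 4v - 6 = 0, so (t, v) = (-26/9, 7/9).
The Hessian has g_{tt} = -2, g_{vv} = 4, g_{tv} = -1, giving D = -9 < 0, so the point is a saddle point.
g(-26/9, 7/9) = 107/9.

107/9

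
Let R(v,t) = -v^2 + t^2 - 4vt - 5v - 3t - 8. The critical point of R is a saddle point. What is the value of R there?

-21/5

∂R/∂v = -2v - 4t - 5 = 0 and ∂R/∂t = -4v + 2t - 3 = 0, so (v, t) = (-11/10, -7/10).
The Hessian has R_{vv} = -2, R_{tt} = 2, R_{vt} = -4, giving D = -20 < 0, so the point is a saddle point.
R(-11/10, -7/10) = -21/5.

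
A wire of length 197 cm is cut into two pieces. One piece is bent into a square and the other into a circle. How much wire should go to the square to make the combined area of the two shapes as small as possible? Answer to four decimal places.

Let x be the length used for the square. Square side x/4; circle radius (197−x)/(2π).
A(x) = (x/4)² + π·((197−x)/(2π))² = x²/16 + (197−x)²/(4π) for 0 ≤ x ≤ 197. A'(x) = x/8 − (197−x)/(2π) = 0 gives x = 4·197/(π+4) ≈ 110.3395.
A'' = 1/8 + 1/(2π) > 0, so this gives the minimum combined area; x ≈ 110.3395 cm to the square.

110.3395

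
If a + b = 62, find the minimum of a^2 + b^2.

1922

With a + b = 62, a^2 + b^2 = a^2 + (62 − a)^2.
The derivative 2a − 2(62 − a) = 4a − 124 vanishes at a = 31; second derivative 4 > 0, a minimum.
The minimum is 2·(31)^2 = 1922.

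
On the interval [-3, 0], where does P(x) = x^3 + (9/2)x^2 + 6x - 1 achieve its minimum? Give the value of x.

-3

P'(x) = 3x^2 + 9x + 6, which vanishes at x = -2 and x = -1.
Candidates: P(-3) = -11/2, P(-2) = -3, P(-1) = -7/2, P(0) = -1.
So the minimum is P(-3) = -11/2.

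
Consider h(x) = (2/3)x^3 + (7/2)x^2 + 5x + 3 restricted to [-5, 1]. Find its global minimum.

h'(x) = 2x^2 + 7x + 5, which vanishes at x = -5/2 and x = -1.
Evaluating at the critical points and endpoints: h(-5) = -107/6, h(-5/2) = 47/24, h(-1) = 5/6, h(1) = 73/6.
Hence the absolute minimum is -107/6 at x = -5.

-107/6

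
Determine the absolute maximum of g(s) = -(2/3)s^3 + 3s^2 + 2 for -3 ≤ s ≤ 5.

The derivative is -2s^2 + 6s, which vanishes at s = 0 and s = 3.
Evaluating at the critical points and endpoints: g(-3) = 47, g(0) = 2, g(3) = 11, g(5) = -19/3.
The maximum over the interval is 47, attained at s = -3.

47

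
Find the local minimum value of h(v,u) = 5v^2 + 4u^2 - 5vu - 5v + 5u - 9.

∂h/∂v = 10v - 5u - 5 = 0 and ∂h/∂u = -5v + 8u + 5 = 0, so (v, u) = (3/11, -5/11).
The Hessian has h_{vv} = 10, h_{uu} = 8, h_{vu} = -5, giving D = 55 > 0 with h_{vv} > 0, so the point is a local minimum.
h(3/11, -5/11) = -119/11.

-119/11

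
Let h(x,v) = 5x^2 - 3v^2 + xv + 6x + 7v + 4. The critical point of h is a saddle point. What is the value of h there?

∂h/∂x = 10x + v + 6 = 0 and ∂h/∂v = x - 6v + 7 = 0, so (x, v) = (-43/61, 64/61).
The Hessian has h_{xx} = 10, h_{vv} = -6, h_{xv} = 1, giving D = -61 < 0, so the point is a saddle point.
h(-43/61, 64/61) = 339/61.

339/61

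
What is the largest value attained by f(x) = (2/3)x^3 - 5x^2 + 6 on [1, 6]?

5/3

The derivative is 2x^2 - 10x, whose only zero in [1, 6] is x = 5.
Evaluating at the critical points and endpoints: f(1) = 5/3,  f(5) = -107/3,  f(6) = -30.
The maximum over the interval is 5/3, attained at x = 1.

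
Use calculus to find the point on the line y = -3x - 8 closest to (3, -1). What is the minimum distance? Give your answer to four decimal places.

5.0596

Minimize D(x)^2 = (x - 3)^2 + (-3x - 7)^2.
d/dx[D^2] = 2(x - 3) + 2·(-3)·(-3x - 7) = 0 ⇒ x = -9/5.
Then y = -13/5 and the distance is √(128/5) ≈ 5.0596.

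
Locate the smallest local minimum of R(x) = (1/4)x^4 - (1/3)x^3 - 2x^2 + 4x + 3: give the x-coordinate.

Critical points: R'(x) = x^3 - x^2 - 4x + 4 vanishes at x = -2, 1, 2.
R''(x) = 3x^2 - 2x - 4. R''(-2) = 12 > 0 ⇒ local minimum; R''(1) = -3 < 0 ⇒ local maximum; R''(2) = 4 > 0 ⇒ local minimum.
So the smallest local minimum value is R(-2) = -19/3.

-2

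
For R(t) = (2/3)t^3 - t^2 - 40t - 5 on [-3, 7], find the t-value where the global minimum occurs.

5

Differentiating, R'(t) = 2t^2 - 2t - 40; whose only zero in [-3, 7] is t = 5.
Candidates: R(-3) = 88,  R(5) = -440/3,  R(7) = -316/3.
Hence the absolute minimum is -440/3 at t = 5.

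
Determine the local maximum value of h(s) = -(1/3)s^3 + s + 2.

h'(s) = -s^2 + 1. Setting h'(s) = 0 gives s ∈ {-1, 1}.
h''(s) = -2s. h''(-1) = 2 > 0 ⇒ local minimum; h''(1) = -2 < 0 ⇒ local maximum.
The local maximum is h(1) = 8/3.

8/3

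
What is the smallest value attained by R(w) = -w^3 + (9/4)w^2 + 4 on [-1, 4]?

-24

The derivative is -3w^2 + (9/2)w, which vanishes at w = 0 and w = 3/2.
Evaluating at the critical points and endpoints: R(-1) = 29/4; R(0) = 4; R(3/2) = 91/16; R(4) = -24.
The minimum over the interval is -24, attained at w = 4.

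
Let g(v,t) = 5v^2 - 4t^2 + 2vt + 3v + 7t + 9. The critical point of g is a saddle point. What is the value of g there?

∂g/∂v = 10v + 2t + 3 = 0 and ∂g/∂t = 2v - 8t + 7 = 0, so (v, t) = (-19/42, 16/21).
The Hessian has g_{vv} = 10, g_{tt} = -8, g_{vt} = 2, giving D = -84 < 0, so the point is a saddle point.
g(-19/42, 16/21) = 923/84.

923/84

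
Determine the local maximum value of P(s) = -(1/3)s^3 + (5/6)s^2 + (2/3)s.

P'(s) = -s^2 + (5/3)s + 2/3 = 0 at s = -1/3, 2.
P''(s) = -2s + 5/3. P''(-1/3) = 7/3 > 0 ⇒ local minimum; P''(2) = -7/3 < 0 ⇒ local maximum.
The local maximum is P(2) = 2.

2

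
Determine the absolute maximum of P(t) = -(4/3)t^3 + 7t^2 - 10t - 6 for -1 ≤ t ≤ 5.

P'(t) = -4t^2 + 14t - 10, which vanishes at t = 1 and t = 5/2.
Evaluating at the critical points and endpoints: P(-1) = 37/3,  P(1) = -31/3,  P(5/2) = -97/12,  P(5) = -143/3.
Hence the absolute maximum is 37/3 at t = -1.

37/3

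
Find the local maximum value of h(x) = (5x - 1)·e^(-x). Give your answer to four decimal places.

1.5060

Differentiating with the product rule gives h'(x) = (-5x + 6)·e^(-x). Since e^(-x) > 0, the only critical point is x = 6/5.
h''(6/5) has the same sign as -5 < 0, so this is a local maximum.
h(6/5) = (5)·e^(-6/5) ≈ 1.5060.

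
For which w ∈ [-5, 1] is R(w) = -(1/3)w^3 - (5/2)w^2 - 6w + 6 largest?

-5

Differentiating, R'(w) = -w^2 - 5w - 6; which vanishes at w = -3 and w = -2.
Candidates: R(-5) = 91/6,  R(-3) = 21/2,  R(-2) = 32/3,  R(1) = -17/6.
Hence the absolute maximum is 91/6 at w = -5.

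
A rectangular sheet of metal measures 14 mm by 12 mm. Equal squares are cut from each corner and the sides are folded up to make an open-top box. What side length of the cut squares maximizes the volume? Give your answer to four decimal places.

2.1475

With cut size x, the volume is V(x) = x(14 − 2x)(12 − 2x) for 0 < x < 6.
V'(x) = 12x^2 − 104x + 168. Setting V'(x) = 0 gives x ≈ 2.1475 (the root in (0, 6)).
V''(x) = 24x − 104 is negative there, so this is the maximum; V ≈ 160.5837.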